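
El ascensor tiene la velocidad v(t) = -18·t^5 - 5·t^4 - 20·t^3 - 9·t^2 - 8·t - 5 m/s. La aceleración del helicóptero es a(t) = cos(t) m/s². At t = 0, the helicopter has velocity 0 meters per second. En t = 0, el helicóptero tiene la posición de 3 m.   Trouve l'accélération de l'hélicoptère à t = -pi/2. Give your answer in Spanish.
Usando a(t) = cos(t) y sustituyendo t = -pi/2, encontramos a = 0.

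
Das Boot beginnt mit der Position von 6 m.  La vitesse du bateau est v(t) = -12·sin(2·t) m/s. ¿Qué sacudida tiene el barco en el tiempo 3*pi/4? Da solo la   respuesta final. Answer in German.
Bei t = 3*pi/4, j = -48.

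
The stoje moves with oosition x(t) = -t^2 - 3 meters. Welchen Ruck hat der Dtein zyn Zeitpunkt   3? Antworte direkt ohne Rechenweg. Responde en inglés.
At t = 3, j = 0.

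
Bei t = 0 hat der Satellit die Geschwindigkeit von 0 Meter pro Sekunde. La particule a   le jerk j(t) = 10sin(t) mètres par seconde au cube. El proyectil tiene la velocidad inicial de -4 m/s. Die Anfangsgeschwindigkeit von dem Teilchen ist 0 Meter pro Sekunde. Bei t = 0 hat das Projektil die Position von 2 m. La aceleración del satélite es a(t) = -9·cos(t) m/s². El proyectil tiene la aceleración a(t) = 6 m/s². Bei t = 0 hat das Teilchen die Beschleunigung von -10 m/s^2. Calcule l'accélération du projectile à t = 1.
De l'équation de l'accélération a(t) = 6, nous substituons t = 1 pour obtenir a = 6.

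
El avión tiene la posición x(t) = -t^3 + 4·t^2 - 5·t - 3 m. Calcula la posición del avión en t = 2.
Tenemos la posición x(t) = -t^3 + 4·t^2 - 5·t - 3. Sustituyendo t = 2: x(2) = -5.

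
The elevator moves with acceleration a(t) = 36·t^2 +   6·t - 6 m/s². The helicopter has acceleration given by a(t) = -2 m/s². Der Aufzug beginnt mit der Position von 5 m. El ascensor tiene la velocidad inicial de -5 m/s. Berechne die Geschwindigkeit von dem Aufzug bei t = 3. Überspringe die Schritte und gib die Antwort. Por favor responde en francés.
La vitesse à t = 3 est v = 328.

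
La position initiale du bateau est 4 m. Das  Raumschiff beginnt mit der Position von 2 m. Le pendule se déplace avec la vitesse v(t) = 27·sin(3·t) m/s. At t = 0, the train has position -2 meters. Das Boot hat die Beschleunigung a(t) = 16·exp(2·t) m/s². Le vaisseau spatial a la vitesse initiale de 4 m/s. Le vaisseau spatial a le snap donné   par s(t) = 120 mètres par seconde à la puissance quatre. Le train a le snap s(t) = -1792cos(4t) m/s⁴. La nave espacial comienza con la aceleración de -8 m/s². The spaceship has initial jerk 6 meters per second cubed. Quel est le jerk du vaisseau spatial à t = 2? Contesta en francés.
Pour résoudre ceci, nous devons prendre 1 intégrale de notre équation du snap s(t) = 120. L'intégrale du snap est le jerk. En utilisant j(0) = 6, nous obtenons j(t) = 120·t + 6. En utilisant j(t) = 120·t + 6 et en substituant t = 2, nous trouvons j = 246.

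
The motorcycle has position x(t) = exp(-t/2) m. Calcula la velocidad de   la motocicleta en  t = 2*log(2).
Debemos derivar nuestra ecuación de la posición x(t) = exp(-t/2) 1 vez. Tomando d/dt de x(t), encontramos v(t) = -exp(-t/2)/2. Tenemos la velocidad v(t) = -exp(-t/2)/2. Sustituyendo t = 2*log(2): v(2*log(2)) = -1/4.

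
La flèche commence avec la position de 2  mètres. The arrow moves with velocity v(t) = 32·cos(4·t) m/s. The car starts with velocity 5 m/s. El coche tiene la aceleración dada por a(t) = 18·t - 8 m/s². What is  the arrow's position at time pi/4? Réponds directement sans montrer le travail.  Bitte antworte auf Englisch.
At t = pi/4, x = 2.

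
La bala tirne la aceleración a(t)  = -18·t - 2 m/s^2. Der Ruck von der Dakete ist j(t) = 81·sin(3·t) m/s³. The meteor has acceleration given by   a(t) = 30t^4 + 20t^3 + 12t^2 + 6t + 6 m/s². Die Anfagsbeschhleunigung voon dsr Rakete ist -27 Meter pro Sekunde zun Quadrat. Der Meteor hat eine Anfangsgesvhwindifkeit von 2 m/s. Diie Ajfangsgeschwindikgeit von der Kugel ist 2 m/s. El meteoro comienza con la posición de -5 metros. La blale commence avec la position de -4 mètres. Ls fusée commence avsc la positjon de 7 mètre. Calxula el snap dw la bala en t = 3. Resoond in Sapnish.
Partiendo de la aceleración a(t) = -18·t - 2, tomamos 2 derivadas. Derivando la aceleración, obtenemos la sacudida: j(t) = -18. Derivando la sacudida, obtenemos el snap: s(t) = 0. Usando s(t) = 0 y sustituyendo t = 3, encontramos s = 0.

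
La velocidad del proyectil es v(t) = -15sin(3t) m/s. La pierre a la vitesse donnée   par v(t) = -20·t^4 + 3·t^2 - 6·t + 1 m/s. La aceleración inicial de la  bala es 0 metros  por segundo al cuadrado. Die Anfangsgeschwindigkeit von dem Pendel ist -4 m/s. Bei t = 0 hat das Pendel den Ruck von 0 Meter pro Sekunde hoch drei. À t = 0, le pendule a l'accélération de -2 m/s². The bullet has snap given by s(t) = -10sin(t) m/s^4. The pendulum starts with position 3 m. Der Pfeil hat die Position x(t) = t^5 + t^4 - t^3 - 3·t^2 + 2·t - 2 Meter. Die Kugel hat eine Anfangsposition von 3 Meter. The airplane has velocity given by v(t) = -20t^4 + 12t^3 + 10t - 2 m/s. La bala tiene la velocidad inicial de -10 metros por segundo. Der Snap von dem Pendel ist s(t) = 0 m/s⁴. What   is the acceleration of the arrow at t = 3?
Starting from position x(t) = t^5 + t^4 - t^3 - 3·t^2 + 2·t - 2, we take 2 derivatives. Differentiating position, we get velocity: v(t) = 5·t^4 + 4·t^3 - 3·t^2 - 6·t + 2. Taking d/dt of v(t), we find a(t) = 20·t^3 + 12·t^2 - 6·t - 6. Using a(t) = 20·t^3 + 12·t^2 - 6·t - 6 and substituting t = 3, we find a = 624.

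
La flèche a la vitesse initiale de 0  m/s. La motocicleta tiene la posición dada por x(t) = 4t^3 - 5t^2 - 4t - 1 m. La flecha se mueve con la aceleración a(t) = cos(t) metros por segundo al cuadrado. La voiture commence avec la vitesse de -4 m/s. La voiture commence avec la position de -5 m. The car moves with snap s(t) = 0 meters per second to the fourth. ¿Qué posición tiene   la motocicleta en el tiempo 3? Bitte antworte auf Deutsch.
Mit x(t) = 4·t^3 - 5·t^2 - 4·t - 1 und Einsetzen von t = 3, finden wir x = 50.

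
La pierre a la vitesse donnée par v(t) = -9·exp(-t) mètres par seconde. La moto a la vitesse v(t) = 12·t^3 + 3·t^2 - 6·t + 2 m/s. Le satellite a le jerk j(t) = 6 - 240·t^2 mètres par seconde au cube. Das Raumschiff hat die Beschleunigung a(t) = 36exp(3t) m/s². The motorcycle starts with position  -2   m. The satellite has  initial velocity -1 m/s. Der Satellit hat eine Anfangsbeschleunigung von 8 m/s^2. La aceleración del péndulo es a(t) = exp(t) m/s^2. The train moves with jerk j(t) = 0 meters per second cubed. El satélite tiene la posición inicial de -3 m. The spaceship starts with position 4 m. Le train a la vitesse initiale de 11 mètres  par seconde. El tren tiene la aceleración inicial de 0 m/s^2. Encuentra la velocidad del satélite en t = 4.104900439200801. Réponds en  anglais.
We need to integrate our jerk equation j(t) = 6 - 240·t^2 2 times. Taking ∫j(t)dt and applying a(0) = 8, we find a(t) = -80·t^3 + 6·t + 8. The integral of acceleration, with v(0) = -1, gives velocity: v(t) = -20·t^4 + 3·t^2 + 8·t - 1. From the given velocity equation v(t) = -20·t^4 + 3·t^2 + 8·t - 1, we substitute t = 4.104900439200801 to get v = -5596.20010751735.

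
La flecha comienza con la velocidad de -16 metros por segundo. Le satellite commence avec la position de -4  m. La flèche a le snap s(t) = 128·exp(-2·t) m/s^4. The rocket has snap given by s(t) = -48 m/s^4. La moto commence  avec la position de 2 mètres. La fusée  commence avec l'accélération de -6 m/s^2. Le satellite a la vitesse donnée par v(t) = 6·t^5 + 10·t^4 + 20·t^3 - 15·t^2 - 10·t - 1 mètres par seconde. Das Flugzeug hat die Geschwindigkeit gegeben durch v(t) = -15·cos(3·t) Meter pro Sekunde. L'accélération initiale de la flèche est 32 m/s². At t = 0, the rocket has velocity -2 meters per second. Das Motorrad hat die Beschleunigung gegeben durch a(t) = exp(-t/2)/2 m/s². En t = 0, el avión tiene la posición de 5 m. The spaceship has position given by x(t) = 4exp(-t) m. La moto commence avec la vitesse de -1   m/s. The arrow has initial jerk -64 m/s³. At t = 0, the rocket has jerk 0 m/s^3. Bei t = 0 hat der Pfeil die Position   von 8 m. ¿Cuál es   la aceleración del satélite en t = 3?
Partiendo de la velocidad v(t) = 6·t^5 + 10·t^4 + 20·t^3 - 15·t^2 - 10·t - 1, tomamos 1 derivada. Tomando d/dt de v(t), encontramos a(t) = 30·t^4 + 40·t^3 + 60·t^2 - 30·t - 10. De la ecuación de la aceleración a(t) = 30·t^4 + 40·t^3 + 60·t^2 - 30·t - 10, sustituimos t = 3 para obtener a = 3950.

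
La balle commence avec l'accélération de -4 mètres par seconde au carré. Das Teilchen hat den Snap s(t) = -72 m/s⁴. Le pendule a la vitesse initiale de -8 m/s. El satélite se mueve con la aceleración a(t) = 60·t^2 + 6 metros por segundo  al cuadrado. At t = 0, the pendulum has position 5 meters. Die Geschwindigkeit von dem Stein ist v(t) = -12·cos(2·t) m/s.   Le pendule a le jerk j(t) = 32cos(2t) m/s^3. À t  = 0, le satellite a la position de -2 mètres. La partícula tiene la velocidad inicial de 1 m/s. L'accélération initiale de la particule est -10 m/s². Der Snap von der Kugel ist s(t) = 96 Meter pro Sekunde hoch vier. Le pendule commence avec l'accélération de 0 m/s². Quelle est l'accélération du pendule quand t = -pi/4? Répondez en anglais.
We must find the antiderivative of our jerk equation j(t) = 32·cos(2·t) 1 time. The integral of jerk is acceleration. Using a(0) = 0, we get a(t) = 16·sin(2·t). From the given acceleration equation a(t) = 16·sin(2·t), we substitute t = -pi/4 to get a = -16.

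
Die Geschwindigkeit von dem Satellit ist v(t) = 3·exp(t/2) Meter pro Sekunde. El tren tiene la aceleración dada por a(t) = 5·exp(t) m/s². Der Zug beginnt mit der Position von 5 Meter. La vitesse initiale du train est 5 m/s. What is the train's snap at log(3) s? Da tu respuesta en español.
Para resolver esto, necesitamos tomar 2 derivadas de nuestra ecuación de la aceleración a(t) = 5·exp(t). Derivando la aceleración, obtenemos la sacudida: j(t) = 5·exp(t). Derivando la sacudida, obtenemos el snap: s(t) = 5·exp(t). De la ecuación del snap s(t) = 5·exp(t), sustituimos t = log(3) para obtener s = 15.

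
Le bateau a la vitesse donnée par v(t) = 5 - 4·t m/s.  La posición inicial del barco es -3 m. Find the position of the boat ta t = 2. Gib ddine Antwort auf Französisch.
Nous devons intégrer notre équation de la vitesse v(t) = 5 - 4·t 1 fois. En intégrant la vitesse et en utilisant la condition initiale x(0) = -3, nous obtenons x(t) = -2·t^2 + 5·t - 3. De l'équation de la position x(t) = -2·t^2 + 5·t - 3, nous substituons t = 2 pour obtenir x = -1.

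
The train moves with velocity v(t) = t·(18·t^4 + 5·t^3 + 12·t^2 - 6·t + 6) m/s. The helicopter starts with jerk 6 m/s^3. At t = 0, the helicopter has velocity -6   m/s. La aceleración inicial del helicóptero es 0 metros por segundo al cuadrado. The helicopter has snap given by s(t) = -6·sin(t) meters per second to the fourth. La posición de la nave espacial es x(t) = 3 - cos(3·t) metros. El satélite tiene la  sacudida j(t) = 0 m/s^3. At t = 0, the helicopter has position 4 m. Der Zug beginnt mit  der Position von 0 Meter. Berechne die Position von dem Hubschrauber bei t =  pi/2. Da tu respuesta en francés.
Pour résoudre ceci, nous devons prendre 4 intégrales de notre équation du snap s(t) = -6·sin(t). En prenant ∫s(t)dt et en appliquant j(0) = 6, nous trouvons j(t) = 6·cos(t). La primitive du jerk, avec a(0) = 0, donne l'accélération: a(t) = 6·sin(t). La primitive de l'accélération est la vitesse. En utilisant v(0) = -6, nous obtenons v(t) = -6·cos(t). En prenant ∫v(t)dt et en appliquant x(0) = 4, nous trouvons x(t) = 4 - 6·sin(t). En utilisant x(t) = 4 - 6·sin(t) et en substituant t = pi/2, nous trouvons x = -2.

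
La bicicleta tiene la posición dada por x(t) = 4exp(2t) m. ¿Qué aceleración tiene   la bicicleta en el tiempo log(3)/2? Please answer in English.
To solve this, we need to take 2 derivatives of our position equation x(t) = 4·exp(2·t). Taking d/dt of x(t), we find v(t) = 8·exp(2·t). Taking d/dt of v(t), we find a(t) = 16·exp(2·t). We have acceleration a(t) = 16·exp(2·t). Substituting t = log(3)/2: a(log(3)/2) = 48.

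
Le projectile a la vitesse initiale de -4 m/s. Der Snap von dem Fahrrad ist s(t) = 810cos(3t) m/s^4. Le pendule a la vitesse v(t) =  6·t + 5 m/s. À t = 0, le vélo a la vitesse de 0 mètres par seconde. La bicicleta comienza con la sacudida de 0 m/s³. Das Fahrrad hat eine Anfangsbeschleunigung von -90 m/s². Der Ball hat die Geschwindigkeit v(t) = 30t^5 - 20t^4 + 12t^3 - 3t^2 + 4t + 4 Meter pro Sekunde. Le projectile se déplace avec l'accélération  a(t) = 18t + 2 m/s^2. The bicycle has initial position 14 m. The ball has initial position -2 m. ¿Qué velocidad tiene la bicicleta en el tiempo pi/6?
Para resolver esto, necesitamos tomar 3 integrales de nuestra ecuación del snap s(t) = 810·cos(3·t). Tomando ∫s(t)dt y aplicando j(0) = 0, encontramos j(t) = 270·sin(3·t). La integral de la sacudida, con a(0) = -90, da la aceleración: a(t) = -90·cos(3·t). Integrando la aceleración y usando la condición inicial v(0) = 0, obtenemos v(t) = -30·sin(3·t). Usando v(t) = -30·sin(3·t) y sustituyendo t = pi/6, encontramos v = -30.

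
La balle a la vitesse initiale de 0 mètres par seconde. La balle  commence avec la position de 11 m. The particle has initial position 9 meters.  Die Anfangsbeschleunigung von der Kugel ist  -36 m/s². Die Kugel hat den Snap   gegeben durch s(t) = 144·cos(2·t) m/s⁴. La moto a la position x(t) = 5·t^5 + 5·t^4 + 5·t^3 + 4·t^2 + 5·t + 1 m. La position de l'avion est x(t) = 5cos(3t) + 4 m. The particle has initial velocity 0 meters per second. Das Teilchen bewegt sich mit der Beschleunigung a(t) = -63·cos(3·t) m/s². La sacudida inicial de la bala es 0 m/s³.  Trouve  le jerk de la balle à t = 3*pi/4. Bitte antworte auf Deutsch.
Wir müssen das Integral unserer Gleichung für den Snap s(t) = 144·cos(2·t) 1-mal finden. Das Integral von dem Snap ist der Ruck. Mit j(0) = 0 erhalten wir j(t) = 72·sin(2·t). Wir haben den Ruck j(t) = 72·sin(2·t). Durch Einsetzen von t = 3*pi/4: j(3*pi/4) = -72.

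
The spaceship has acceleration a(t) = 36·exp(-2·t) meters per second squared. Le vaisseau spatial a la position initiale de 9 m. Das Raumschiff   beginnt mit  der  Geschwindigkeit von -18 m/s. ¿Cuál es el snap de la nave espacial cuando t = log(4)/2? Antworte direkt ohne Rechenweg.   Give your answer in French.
s(log(4)/2) = 36.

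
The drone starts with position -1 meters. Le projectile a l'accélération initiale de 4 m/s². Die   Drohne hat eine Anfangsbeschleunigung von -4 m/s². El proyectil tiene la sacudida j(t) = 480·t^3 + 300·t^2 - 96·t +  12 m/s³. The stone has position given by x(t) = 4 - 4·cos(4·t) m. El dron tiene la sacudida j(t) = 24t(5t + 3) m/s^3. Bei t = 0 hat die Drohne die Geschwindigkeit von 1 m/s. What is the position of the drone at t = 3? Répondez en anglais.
We need to integrate our jerk equation j(t) = 24·t·(5·t + 3) 3 times. Taking ∫j(t)dt and applying a(0) = -4, we find a(t) = 40·t^3 + 36·t^2 - 4. Finding the integral of a(t) and using v(0) = 1: v(t) = 10·t^4 + 12·t^3 - 4·t + 1. Finding the integral of v(t) and using x(0) = -1: x(t) = 2·t^5 + 3·t^4 - 2·t^2 + t - 1. We have position x(t) = 2·t^5 + 3·t^4 - 2·t^2 + t - 1. Substituting t = 3: x(3) = 713.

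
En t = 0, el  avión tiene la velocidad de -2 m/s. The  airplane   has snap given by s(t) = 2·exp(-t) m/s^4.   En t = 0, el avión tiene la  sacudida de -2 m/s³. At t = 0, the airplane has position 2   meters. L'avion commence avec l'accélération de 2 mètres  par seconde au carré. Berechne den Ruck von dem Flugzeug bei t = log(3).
Ausgehend von dem Snap s(t) = 2·exp(-t), nehmen wir 1 Stammfunktion. Durch Integration von dem Snap und Verwendung der Anfangsbedingung j(0) = -2, erhalten wir j(t) = -2·exp(-t). Aus der Gleichung für den Ruck j(t) = -2·exp(-t), setzen wir t = log(3) ein und erhalten j = -2/3.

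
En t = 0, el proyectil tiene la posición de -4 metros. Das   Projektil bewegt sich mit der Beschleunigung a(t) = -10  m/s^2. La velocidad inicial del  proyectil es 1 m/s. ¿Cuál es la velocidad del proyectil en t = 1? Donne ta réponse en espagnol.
Partiendo de la aceleración a(t) = -10, tomamos 1 antiderivada. Integrando la aceleración y usando la condición inicial v(0) = 1, obtenemos v(t) = 1 - 10·t. Tenemos la velocidad v(t) = 1 - 10·t. Sustituyendo t = 1: v(1) = -9.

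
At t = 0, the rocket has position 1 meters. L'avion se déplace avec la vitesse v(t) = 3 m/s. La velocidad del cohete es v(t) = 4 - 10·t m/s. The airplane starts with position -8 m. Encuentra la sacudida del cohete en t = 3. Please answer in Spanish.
Para resolver esto, necesitamos tomar 2 derivadas de nuestra ecuación de la velocidad v(t) = 4 - 10·t. Tomando d/dt de v(t), encontramos a(t) = -10. Derivando la aceleración, obtenemos la sacudida: j(t) = 0. Tenemos la sacudida j(t) = 0. Sustituyendo t = 3: j(3) = 0.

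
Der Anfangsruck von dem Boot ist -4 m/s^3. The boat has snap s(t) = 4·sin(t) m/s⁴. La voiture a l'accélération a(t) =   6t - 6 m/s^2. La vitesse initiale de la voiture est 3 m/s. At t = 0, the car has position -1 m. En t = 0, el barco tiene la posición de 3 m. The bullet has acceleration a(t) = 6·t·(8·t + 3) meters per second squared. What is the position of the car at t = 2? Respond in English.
We must find the integral of our acceleration equation a(t) = 6·t - 6 2 times. Finding the integral of a(t) and using v(0) = 3: v(t) = 3·t^2 - 6·t + 3. The integral of velocity is position. Using x(0) = -1, we get x(t) = t^3 - 3·t^2 + 3·t - 1. From the given position equation x(t) = t^3 - 3·t^2 + 3·t - 1, we substitute t = 2 to get x = 1.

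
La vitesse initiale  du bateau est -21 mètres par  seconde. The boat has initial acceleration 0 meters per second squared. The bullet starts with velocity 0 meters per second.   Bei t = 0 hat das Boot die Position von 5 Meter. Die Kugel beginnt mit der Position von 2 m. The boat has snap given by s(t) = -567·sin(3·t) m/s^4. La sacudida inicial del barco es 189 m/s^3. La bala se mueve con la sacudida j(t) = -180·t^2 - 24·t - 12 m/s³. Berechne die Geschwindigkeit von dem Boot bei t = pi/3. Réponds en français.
Pour résoudre ceci, nous devons prendre 3 primitives de notre équation du snap s(t) = -567·sin(3·t). En prenant ∫s(t)dt et en appliquant j(0) = 189, nous trouvons j(t) = 189·cos(3·t). En prenant ∫j(t)dt et en appliquant a(0) = 0, nous trouvons a(t) = 63·sin(3·t). En intégrant l'accélération et en utilisant la condition initiale v(0) = -21, nous obtenons v(t) = -21·cos(3·t). De l'équation de la vitesse v(t) = -21·cos(3·t), nous substituons t = pi/3 pour obtenir v = 21.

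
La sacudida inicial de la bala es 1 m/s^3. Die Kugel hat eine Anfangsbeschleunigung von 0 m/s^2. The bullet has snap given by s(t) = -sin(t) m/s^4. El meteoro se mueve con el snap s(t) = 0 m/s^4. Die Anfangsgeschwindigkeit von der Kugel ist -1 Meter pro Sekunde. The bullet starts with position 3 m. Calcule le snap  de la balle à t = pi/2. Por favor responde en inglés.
From the given snap equation s(t) = -sin(t), we substitute t = pi/2 to get s = -1.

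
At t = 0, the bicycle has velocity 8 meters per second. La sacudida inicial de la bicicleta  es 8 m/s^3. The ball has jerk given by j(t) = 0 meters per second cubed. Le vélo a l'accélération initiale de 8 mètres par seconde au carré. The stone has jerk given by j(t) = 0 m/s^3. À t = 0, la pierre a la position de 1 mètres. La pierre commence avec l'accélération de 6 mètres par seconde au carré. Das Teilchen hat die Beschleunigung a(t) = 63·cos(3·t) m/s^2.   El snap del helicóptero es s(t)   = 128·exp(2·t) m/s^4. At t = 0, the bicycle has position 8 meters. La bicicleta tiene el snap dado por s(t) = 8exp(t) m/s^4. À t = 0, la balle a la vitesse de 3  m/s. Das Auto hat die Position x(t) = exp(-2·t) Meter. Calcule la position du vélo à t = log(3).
Nous devons trouver l'intégrale de notre équation du snap s(t) = 8·exp(t) 4 fois. En prenant ∫s(t)dt et en appliquant j(0) = 8, nous trouvons j(t) = 8·exp(t). La primitive du jerk est l'accélération. En utilisant a(0) = 8, nous obtenons a(t) = 8·exp(t). L'intégrale de l'accélération est la vitesse. En utilisant v(0) = 8, nous obtenons v(t) = 8·exp(t). En intégrant la vitesse et en utilisant la condition initiale x(0) = 8, nous obtenons x(t) = 8·exp(t). De l'équation de la position x(t) = 8·exp(t), nous substituons t = log(3) pour obtenir x = 24.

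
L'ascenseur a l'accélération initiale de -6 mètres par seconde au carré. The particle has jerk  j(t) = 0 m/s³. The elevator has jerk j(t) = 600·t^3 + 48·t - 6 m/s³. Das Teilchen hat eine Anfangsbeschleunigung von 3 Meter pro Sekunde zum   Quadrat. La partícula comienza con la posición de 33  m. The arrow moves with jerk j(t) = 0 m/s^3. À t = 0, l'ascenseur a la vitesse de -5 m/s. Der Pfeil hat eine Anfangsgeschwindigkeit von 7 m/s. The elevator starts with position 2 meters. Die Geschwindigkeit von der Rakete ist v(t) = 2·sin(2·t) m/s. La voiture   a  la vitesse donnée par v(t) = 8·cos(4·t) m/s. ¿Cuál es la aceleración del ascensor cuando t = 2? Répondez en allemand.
Ausgehend von dem Ruck j(t) = 600·t^3 + 48·t - 6, nehmen wir 1 Integral. Durch Integration von dem Ruck und Verwendung der Anfangsbedingung a(0) = -6, erhalten wir a(t) = 150·t^4 + 24·t^2 - 6·t - 6. Aus der Gleichung für die Beschleunigung a(t) = 150·t^4 + 24·t^2 - 6·t - 6, setzen wir t = 2 ein und erhalten a = 2478.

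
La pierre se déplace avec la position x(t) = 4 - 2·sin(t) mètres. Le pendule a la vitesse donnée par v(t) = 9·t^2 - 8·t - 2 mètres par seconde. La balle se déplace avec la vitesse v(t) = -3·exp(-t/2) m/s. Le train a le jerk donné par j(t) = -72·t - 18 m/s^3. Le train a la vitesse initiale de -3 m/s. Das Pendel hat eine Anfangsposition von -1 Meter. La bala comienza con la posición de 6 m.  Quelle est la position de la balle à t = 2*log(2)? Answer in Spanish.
Debemos encontrar la integral de nuestra ecuación de la velocidad v(t) = -3·exp(-t/2) 1 vez. Tomando ∫v(t)dt y aplicando x(0) = 6, encontramos x(t) = 6·exp(-t/2). Usando x(t) = 6·exp(-t/2) y sustituyendo t = 2*log(2), encontramos x = 3.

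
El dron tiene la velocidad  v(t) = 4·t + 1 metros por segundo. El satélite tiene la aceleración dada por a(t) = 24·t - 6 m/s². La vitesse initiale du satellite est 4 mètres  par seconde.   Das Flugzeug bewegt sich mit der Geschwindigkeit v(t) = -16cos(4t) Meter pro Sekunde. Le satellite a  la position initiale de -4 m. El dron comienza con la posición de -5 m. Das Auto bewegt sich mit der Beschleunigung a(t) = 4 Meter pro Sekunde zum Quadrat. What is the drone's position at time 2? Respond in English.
Starting from velocity v(t) = 4·t + 1, we take 1 integral. The antiderivative of velocity is position. Using x(0) = -5, we get x(t) = 2·t^2 + t - 5. From the given position equation x(t) = 2·t^2 + t - 5, we substitute t = 2 to get x = 5.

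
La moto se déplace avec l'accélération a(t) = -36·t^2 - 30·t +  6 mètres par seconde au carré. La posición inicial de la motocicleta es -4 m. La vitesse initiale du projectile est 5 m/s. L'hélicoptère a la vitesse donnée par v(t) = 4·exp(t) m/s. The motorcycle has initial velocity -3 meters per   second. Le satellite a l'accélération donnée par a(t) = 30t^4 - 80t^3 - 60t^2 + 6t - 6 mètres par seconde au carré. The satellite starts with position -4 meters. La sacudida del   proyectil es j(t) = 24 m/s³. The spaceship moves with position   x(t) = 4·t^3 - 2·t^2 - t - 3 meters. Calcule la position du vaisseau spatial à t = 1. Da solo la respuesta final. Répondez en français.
À t = 1, x = -2.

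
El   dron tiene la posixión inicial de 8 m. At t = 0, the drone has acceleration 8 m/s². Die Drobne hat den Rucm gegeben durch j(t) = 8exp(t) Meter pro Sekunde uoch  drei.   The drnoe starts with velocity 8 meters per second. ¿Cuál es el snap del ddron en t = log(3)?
Debemos derivar nuestra ecuación de la sacudida j(t) = 8·exp(t) 1 vez. La derivada de la sacudida da el snap: s(t) = 8·exp(t). Tenemos el snap s(t) = 8·exp(t). Sustituyendo t = log(3): s(log(3)) = 24.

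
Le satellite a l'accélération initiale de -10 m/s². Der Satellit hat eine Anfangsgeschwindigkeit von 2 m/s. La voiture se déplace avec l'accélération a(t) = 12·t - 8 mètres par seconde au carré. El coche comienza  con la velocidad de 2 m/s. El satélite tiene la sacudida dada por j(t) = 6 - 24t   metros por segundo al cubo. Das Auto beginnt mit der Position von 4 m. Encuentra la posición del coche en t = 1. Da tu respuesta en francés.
Pour résoudre ceci, nous devons prendre 2 intégrales de notre équation de l'accélération a(t) = 12·t - 8. L'intégrale de l'accélération, avec v(0) = 2, donne la vitesse: v(t) = 6·t^2 - 8·t + 2. En prenant ∫v(t)dt et en appliquant x(0) = 4, nous trouvons x(t) = 2·t^3 - 4·t^2 + 2·t + 4. Nous avons la position x(t) = 2·t^3 - 4·t^2 + 2·t + 4. En substituant t = 1: x(1) = 4.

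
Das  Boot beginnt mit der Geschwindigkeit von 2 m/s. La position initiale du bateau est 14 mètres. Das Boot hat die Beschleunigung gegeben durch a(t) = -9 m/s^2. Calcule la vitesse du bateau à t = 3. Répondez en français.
Nous devons intégrer notre équation de l'accélération a(t) = -9 1 fois. En intégrant l'accélération et en utilisant la condition initiale v(0) = 2, nous obtenons v(t) = 2 - 9·t. En utilisant v(t) = 2 - 9·t et en substituant t = 3, nous trouvons v = -25.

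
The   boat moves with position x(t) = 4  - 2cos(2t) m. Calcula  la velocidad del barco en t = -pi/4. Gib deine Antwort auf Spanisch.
Para resolver esto, necesitamos tomar 1 derivada de nuestra ecuación de la posición x(t) = 4 - 2·cos(2·t). Derivando la posición, obtenemos la velocidad: v(t) = 4·sin(2·t). Tenemos la velocidad v(t) = 4·sin(2·t). Sustituyendo t = -pi/4: v(-pi/4) = -4.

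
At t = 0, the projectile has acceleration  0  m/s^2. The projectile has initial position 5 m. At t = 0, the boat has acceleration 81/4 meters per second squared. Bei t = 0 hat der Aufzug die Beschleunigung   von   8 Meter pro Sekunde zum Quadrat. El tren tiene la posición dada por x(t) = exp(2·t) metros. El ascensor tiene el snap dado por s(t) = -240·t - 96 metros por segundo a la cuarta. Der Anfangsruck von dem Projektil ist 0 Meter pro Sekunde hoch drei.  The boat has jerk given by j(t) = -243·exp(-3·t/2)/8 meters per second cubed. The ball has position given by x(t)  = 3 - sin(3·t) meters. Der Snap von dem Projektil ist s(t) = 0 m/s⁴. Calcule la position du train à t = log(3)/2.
En utilisant x(t) = exp(2·t) et en substituant t = log(3)/2, nous trouvons x = 3.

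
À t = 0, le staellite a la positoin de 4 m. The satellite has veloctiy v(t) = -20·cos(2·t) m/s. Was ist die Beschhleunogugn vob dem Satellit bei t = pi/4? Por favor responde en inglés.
To solve this, we need to take 1 derivative of our velocity equation v(t) = -20·cos(2·t). The derivative of velocity gives acceleration: a(t) = 40·sin(2·t). Using a(t) = 40·sin(2·t) and substituting t = pi/4, we find a = 40.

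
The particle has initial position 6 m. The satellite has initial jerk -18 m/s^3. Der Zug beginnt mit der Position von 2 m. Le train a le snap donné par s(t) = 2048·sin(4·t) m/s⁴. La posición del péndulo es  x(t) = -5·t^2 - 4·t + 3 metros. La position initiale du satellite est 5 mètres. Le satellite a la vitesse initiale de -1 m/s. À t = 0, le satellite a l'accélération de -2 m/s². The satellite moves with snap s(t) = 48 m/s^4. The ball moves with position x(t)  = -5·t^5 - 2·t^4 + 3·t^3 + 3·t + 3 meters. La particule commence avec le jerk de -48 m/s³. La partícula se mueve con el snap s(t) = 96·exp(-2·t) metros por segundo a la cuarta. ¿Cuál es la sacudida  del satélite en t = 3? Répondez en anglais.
We must find the antiderivative of our snap equation s(t) = 48 1 time. The integral of snap, with j(0) = -18, gives jerk: j(t) = 48·t - 18. We have jerk j(t) = 48·t - 18. Substituting t = 3: j(3) = 126.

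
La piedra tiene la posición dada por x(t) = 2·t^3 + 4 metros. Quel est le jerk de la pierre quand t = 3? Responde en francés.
En partant de la position x(t) = 2·t^3 + 4, nous prenons 3 dérivées. La dérivée de la position donne la vitesse: v(t) = 6·t^2. En dérivant la vitesse, nous obtenons l'accélération: a(t) = 12·t. En dérivant l'accélération, nous obtenons le jerk: j(t) = 12. De l'équation du jerk j(t) = 12, nous substituons t = 3 pour obtenir j = 12.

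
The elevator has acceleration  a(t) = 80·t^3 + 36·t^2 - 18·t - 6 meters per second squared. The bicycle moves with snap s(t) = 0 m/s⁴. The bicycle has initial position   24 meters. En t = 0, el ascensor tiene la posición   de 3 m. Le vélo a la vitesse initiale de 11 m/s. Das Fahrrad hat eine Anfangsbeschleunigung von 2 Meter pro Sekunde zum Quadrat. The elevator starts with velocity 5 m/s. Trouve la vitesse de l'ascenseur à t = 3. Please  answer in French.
Nous devons intégrer notre équation de l'accélération a(t) = 80·t^3 + 36·t^2 - 18·t - 6 1 fois. En intégrant l'accélération et en utilisant la condition initiale v(0) = 5, nous obtenons v(t) = 20·t^4 + 12·t^3 - 9·t^2 - 6·t + 5. Nous avons la vitesse v(t) = 20·t^4 + 12·t^3 - 9·t^2 - 6·t + 5. En substituant t = 3: v(3) = 1850.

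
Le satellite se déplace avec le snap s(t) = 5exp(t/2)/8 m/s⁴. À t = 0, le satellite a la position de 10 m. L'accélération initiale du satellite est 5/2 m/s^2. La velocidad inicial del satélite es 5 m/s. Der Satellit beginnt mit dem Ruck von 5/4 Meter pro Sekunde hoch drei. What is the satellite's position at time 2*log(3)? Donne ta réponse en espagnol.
Debemos encontrar la integral de nuestra ecuación del snap s(t) = 5·exp(t/2)/8 4 veces. La antiderivada del snap, con j(0) = 5/4, da la sacudida: j(t) = 5·exp(t/2)/4. La integral de la sacudida, con a(0) = 5/2, da la aceleración: a(t) = 5·exp(t/2)/2. La antiderivada de la aceleración es la velocidad. Usando v(0) = 5, obtenemos v(t) = 5·exp(t/2). Integrando la velocidad y usando la condición inicial x(0) = 10, obtenemos x(t) = 10·exp(t/2). Tenemos la posición x(t) = 10·exp(t/2). Sustituyendo t = 2*log(3): x(2*log(3)) = 30.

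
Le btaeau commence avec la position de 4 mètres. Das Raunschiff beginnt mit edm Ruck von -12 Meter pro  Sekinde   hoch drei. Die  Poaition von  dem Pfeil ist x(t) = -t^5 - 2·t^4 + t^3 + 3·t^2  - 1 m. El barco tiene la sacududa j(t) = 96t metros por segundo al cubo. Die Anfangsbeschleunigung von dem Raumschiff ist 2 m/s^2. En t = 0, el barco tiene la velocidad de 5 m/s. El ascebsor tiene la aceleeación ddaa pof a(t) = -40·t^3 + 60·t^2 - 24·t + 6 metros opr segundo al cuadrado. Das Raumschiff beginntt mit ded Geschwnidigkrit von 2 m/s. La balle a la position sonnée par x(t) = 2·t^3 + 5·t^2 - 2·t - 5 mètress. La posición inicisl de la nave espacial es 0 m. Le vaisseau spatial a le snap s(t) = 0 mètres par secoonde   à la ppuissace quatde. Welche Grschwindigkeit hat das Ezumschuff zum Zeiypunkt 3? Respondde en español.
Para resolver esto, necesitamos tomar 3 antiderivadas de nuestra ecuación del snap s(t) = 0. La antiderivada del snap, con j(0) = -12, da la sacudida: j(t) = -12. La antiderivada de la sacudida es la aceleración. Usando a(0) = 2, obtenemos a(t) = 2 - 12·t. Tomando ∫a(t)dt y aplicando v(0) = 2, encontramos v(t) = -6·t^2 + 2·t + 2. De la ecuación de la velocidad v(t) = -6·t^2 + 2·t + 2, sustituimos t = 3 para obtener v = -46.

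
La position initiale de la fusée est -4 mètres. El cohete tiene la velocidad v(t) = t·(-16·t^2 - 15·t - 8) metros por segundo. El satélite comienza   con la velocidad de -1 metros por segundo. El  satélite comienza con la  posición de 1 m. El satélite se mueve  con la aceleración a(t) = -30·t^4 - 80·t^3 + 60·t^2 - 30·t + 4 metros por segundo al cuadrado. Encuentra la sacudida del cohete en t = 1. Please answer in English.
We must differentiate our velocity equation v(t) = t·(-16·t^2 - 15·t - 8) 2 times. Differentiating velocity, we get acceleration: a(t) = -16·t^2 + t·(-32·t - 15) - 15·t - 8. Differentiating acceleration, we get jerk: j(t) = -96·t - 30. Using j(t) = -96·t - 30 and substituting t = 1, we find j = -126.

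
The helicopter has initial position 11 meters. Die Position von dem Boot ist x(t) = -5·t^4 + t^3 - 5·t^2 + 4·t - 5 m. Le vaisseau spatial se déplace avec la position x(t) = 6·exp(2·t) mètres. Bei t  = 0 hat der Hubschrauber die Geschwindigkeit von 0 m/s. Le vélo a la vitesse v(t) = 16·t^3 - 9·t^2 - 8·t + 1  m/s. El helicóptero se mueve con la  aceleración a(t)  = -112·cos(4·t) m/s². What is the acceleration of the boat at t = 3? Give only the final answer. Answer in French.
La réponse est -532.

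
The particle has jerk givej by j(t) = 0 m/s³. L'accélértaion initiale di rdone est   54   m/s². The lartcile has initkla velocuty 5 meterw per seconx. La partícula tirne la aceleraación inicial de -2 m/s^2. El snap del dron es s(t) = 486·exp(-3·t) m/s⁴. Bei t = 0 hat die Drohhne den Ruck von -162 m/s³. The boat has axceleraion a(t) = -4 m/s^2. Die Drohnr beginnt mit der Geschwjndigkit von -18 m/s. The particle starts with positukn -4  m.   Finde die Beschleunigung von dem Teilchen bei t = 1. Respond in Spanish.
Partiendo de la sacudida j(t) = 0, tomamos 1 antiderivada. La antiderivada de la sacudida es la aceleración. Usando a(0) = -2, obtenemos a(t) = -2. De la ecuación de la aceleración a(t) = -2, sustituimos t = 1 para obtener a = -2.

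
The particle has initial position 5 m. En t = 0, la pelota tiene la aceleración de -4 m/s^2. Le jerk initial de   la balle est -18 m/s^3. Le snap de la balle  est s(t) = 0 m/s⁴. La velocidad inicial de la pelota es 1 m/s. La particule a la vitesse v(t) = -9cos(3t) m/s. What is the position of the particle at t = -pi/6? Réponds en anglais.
To find the answer, we compute 1 integral of v(t) = -9·cos(3·t). The integral of velocity, with x(0) = 5, gives position: x(t) = 5 - 3·sin(3·t). We have position x(t) = 5 - 3·sin(3·t). Substituting t = -pi/6: x(-pi/6) = 8.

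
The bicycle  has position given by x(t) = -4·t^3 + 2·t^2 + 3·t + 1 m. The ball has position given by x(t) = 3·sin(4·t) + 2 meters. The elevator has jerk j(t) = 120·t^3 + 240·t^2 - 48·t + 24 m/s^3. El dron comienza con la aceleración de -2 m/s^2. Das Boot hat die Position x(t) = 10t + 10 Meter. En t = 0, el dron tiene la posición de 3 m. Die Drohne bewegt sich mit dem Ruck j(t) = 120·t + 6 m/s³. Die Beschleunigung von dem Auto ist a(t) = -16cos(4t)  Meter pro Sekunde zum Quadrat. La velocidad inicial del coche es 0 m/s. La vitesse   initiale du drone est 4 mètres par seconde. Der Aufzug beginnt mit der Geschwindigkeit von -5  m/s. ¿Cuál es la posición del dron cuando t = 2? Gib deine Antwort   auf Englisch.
Starting from jerk j(t) = 120·t + 6, we take 3 integrals. Finding the integral of j(t) and using a(0) = -2: a(t) = 60·t^2 + 6·t - 2. Finding the antiderivative of a(t) and using v(0) = 4: v(t) = 20·t^3 + 3·t^2 - 2·t + 4. The antiderivative of velocity is position. Using x(0) = 3, we get x(t) = 5·t^4 + t^3 - t^2 + 4·t + 3. From the given position equation x(t) = 5·t^4 + t^3 - t^2 + 4·t + 3, we substitute t = 2 to get x = 95.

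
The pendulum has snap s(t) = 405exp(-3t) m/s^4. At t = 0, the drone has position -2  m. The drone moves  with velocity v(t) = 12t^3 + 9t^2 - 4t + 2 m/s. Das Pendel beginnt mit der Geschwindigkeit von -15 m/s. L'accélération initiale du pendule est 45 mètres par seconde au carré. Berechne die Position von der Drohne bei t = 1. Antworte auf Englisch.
To solve this, we need to take 1 integral of our velocity equation v(t) = 12·t^3 + 9·t^2 - 4·t + 2. The antiderivative of velocity is position. Using x(0) = -2, we get x(t) = 3·t^4 + 3·t^3 - 2·t^2 + 2·t - 2. Using x(t) = 3·t^4 + 3·t^3 - 2·t^2 + 2·t - 2 and substituting t = 1, we find x = 4.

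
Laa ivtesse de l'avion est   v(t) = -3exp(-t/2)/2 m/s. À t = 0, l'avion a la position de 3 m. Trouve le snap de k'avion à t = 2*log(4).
En partant de la vitesse v(t) = -3·exp(-t/2)/2, nous prenons 3 dérivées. En dérivant la vitesse, nous obtenons l'accélération: a(t) = 3·exp(-t/2)/4. En prenant d/dt de a(t), nous trouvons j(t) = -3·exp(-t/2)/8. En prenant d/dt de j(t), nous trouvons s(t) = 3·exp(-t/2)/16. De l'équation du snap s(t) = 3·exp(-t/2)/16, nous substituons t = 2*log(4) pour obtenir s = 3/64.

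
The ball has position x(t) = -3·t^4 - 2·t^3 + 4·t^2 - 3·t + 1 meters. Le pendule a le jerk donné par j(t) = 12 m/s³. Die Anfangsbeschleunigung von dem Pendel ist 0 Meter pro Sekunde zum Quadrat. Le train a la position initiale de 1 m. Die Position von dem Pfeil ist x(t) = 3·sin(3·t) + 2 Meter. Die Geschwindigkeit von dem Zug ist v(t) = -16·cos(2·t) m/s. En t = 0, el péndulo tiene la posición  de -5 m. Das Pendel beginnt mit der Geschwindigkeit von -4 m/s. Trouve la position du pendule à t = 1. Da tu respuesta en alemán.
Wir müssen unsere Gleichung für den Ruck j(t) = 12 3-mal integrieren. Die Stammfunktion von dem Ruck ist die Beschleunigung. Mit a(0) = 0 erhalten wir a(t) = 12·t. Mit ∫a(t)dt und Anwendung von v(0) = -4, finden wir v(t) = 6·t^2 - 4. Mit ∫v(t)dt und Anwendung von x(0) = -5, finden wir x(t) = 2·t^3 - 4·t - 5. Mit x(t) = 2·t^3 - 4·t - 5 und Einsetzen von t = 1, finden wir x = -7.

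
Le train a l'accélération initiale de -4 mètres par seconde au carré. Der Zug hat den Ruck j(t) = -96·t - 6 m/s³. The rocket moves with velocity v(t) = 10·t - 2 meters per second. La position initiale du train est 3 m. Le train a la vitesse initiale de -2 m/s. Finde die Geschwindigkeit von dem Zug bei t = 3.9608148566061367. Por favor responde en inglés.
To find the answer, we compute 2 antiderivatives of j(t) = -96·t - 6. The integral of jerk, with a(0) = -4, gives acceleration: a(t) = -48·t^2 - 6·t - 4. Taking ∫a(t)dt and applying v(0) = -2, we find v(t) = -16·t^3 - 3·t^2 - 4·t - 2. From the given velocity equation v(t) = -16·t^3 - 3·t^2 - 4·t - 2, we substitute t = 3.9608148566061367 to get v = -1059.10708088851.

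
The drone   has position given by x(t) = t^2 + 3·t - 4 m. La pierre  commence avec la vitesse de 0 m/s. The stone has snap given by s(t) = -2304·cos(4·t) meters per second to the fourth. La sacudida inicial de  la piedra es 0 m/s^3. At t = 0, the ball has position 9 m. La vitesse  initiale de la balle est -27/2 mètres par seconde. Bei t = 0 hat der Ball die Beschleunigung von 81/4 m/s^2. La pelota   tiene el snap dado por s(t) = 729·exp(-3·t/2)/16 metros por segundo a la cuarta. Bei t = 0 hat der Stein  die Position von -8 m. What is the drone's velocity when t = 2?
We must differentiate our position equation x(t) = t^2 + 3·t - 4 1 time. Taking d/dt of x(t), we find v(t) = 2·t + 3. From the given velocity equation v(t) = 2·t + 3, we substitute t = 2 to get v = 7.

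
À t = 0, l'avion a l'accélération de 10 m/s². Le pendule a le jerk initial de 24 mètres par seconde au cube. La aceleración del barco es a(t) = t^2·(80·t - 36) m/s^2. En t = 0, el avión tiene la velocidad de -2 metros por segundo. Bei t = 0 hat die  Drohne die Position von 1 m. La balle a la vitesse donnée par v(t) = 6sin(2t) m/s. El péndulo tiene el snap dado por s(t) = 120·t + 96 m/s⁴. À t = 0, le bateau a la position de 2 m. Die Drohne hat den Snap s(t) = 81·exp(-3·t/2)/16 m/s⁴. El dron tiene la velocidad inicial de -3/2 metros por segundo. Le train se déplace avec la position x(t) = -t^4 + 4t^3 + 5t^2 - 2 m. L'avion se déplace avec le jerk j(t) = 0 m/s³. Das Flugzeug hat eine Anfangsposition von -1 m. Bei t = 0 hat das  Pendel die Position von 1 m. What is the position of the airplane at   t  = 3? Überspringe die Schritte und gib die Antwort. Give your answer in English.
At t = 3, x = 38.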